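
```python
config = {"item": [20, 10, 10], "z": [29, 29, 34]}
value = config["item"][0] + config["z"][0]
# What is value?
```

Trace:
`config = {"item": [20, 10, 10], "z": [29, 29, 34]}` → config = {'item': [20, 10, 10], 'z': [29, 29, 34]}
`value = config["item"][0] + config["z"][0]` → value = 49
So value = 49

Answer: 49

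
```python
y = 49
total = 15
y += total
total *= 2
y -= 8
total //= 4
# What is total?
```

Trace:
`y = 49` → y = 49
`total = 15` → total = 15
`y += total` → y = 64
`total *= 2` → total = 30
`y -= 8` → y = 56
`total //= 4` → total = 7
So total = 7

Answer: 7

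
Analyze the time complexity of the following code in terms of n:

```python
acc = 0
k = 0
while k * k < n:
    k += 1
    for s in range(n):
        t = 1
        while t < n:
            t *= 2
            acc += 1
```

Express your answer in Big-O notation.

Each loop level contributes: √n × n × log n. Multiplying the contributions gives O(n√n log n).

Answer: O(n√n log n)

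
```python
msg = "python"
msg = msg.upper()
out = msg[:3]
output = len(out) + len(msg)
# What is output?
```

Trace:
`msg = "python"` → msg = 'python'
`msg = msg.upper()` → msg = 'PYTHON'
`out = msg[:3]` → out = 'PYT'
`output = len(out) + len(msg)` → output = 9
So output = 9

Answer: 9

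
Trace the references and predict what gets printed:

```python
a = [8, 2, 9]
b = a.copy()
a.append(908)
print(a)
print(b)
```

Key concept: list.copy() creates independent copy.
Step by step:
`a = [8, 2, 9]` → a = [8, 2, 9]
`b = a.copy()` → b = [8, 2, 9]
`a.append(908)` → a = [8, 2, 9, 908]
`print(a)` → prints [8, 2, 9, 908]
`print(b)` → prints [8, 2, 9]

Answer:
[8, 2, 9, 908]
[8, 2, 9]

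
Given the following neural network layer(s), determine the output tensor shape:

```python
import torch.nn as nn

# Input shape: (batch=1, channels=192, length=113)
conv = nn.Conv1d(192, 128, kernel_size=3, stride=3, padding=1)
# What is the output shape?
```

Input: (1, 192, 113) -> Output: (1, 128, 38)

Answer: (1, 128, 38)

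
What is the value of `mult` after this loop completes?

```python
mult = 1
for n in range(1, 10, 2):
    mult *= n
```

Product of 1, 3, 5, ... up to 9
`mult` takes the values: 1 → 3 → 15 → 105 → 945

Answer: 945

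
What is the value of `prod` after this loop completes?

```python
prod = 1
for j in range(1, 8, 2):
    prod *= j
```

Product of 1, 3, 5, ... up to 7
`prod` takes the values: 1 → 3 → 15 → 105

Answer: 105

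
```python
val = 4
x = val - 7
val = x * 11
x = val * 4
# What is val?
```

Trace:
`val = 4` → val = 4
`x = val - 7` → x = -3
`val = x * 11` → val = -33
`x = val * 4` → x = -132
So val = -33

Answer: -33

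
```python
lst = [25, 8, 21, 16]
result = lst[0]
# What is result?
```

Trace:
`lst = [25, 8, 21, 16]` → lst = [25, 8, 21, 16]
`result = lst[0]` → result = 25
So result = 25

Answer: 25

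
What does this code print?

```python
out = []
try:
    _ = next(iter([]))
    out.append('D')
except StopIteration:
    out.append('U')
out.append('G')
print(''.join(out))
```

Execution trace: 'U' (except StopIteration) → 'G' (after the try/except). Output: UG

Answer: UG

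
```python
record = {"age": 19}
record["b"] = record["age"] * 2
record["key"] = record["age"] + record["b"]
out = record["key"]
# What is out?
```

Trace:
`record = {"age": 19}` → record = {'age': 19}
`record["b"] = record["age"] * 2` → record = {'age': 19, 'b': 38}
`record["key"] = record["age"] + record["b"]` → record = {'age': 19, 'b': 38, 'key': 57}
`out = record["key"]` → out = 57
So out = 57

Answer: 57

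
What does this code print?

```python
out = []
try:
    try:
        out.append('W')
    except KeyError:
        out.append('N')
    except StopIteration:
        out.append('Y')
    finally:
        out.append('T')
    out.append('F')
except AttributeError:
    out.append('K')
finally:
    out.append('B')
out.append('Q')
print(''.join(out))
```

Execution trace: 'W' (inner try body, no exception) → 'T' (inner finally) → 'F' (try body, no exception) → 'B' (finally) → 'Q' (after the try/except). Output: WTFBQ

Answer: WTFBQ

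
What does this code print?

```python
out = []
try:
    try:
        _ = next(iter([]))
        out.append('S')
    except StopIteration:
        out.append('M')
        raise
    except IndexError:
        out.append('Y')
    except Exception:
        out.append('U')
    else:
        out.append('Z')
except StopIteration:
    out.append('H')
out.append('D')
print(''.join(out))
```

Execution trace: 'M' (except StopIteration) → 'H' (outer except StopIteration) → 'D' (after the try/except). Output: MHD

Answer: MHD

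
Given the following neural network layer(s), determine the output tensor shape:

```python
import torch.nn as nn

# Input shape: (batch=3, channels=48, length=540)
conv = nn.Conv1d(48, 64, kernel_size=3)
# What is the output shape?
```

Input: (3, 48, 540) -> Output: (3, 64, 538)

Answer: (3, 64, 538)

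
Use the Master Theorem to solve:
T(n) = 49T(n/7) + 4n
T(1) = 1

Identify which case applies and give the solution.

a=49, b=7, f(n)=4n. log_7(49) = 2. Since c=1 < 2, Case 1 applies: T(n) = Θ(n^log_b(a)) = O(n^2).

Answer: O(n^2) - Case 1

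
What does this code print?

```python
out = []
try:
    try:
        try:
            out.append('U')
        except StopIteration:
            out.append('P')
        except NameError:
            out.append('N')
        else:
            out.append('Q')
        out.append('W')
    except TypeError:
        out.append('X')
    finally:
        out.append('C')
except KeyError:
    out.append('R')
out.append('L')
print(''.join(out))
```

Execution trace: 'U' (inner try body, no exception) → 'Q' (inner else) → 'W' (try body, no exception) → 'C' (finally) → 'L' (after the try/except). Output: UQWCL

Answer: UQWCL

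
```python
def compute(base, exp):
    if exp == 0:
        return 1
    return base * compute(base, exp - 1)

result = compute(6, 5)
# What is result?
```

compute(6, 5) = 6 * 6 * 6 * 6 * 6 = 7776

Answer: 7776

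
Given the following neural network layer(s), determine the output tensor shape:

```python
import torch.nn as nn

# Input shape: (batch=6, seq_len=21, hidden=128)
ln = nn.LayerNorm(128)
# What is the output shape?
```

Input: (6, 21, 128) -> Output: (6, 21, 128)

Answer: (6, 21, 128)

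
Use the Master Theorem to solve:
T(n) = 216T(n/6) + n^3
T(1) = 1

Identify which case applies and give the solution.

a=216, b=6, f(n)=n^3. log_6(216) = 3. Since c=3 = 3, Case 2 applies: T(n) = Θ(n^log_b(a) · log n) = O(n^3 log n).

Answer: O(n^3 log n) - Case 2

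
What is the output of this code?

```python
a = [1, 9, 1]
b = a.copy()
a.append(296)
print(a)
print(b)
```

Key concept: list.copy() creates independent copy.
Step by step:
`a = [1, 9, 1]` → a = [1, 9, 1]
`b = a.copy()` → b = [1, 9, 1]
`a.append(296)` → a = [1, 9, 1, 296]
`print(a)` → prints [1, 9, 1, 296]
`print(b)` → prints [1, 9, 1]

Answer:
[1, 9, 1, 296]
[1, 9, 1]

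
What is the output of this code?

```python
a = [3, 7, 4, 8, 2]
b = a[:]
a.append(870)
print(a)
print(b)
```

Key concept: slice [:] creates copy.
Step by step:
`a = [3, 7, 4, 8, 2]` → a = [3, 7, 4, 8, 2]
`b = a[:]` → b = [3, 7, 4, 8, 2]
`a.append(870)` → a = [3, 7, 4, 8, 2, 870]
`print(a)` → prints [3, 7, 4, 8, 2, 870]
`print(b)` → prints [3, 7, 4, 8, 2]

Answer:
[3, 7, 4, 8, 2, 870]
[3, 7, 4, 8, 2]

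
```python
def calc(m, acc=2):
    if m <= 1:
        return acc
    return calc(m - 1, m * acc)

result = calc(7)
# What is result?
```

Accumulator trace (n, acc): (7, 2) -> (6, 14) -> (5, 84) -> (4, 420) -> (3, 1680) -> (2, 5040) -> (1, 10080) -> return 10080

Answer: 10080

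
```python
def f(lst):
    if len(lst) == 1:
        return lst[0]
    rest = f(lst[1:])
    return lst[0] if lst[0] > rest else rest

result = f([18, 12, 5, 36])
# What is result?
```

Recursive max over [18, 12, 5, 36] = 36

Answer: 36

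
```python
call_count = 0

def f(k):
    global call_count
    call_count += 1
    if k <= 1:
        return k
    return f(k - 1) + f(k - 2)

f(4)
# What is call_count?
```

Calls(k) = 1 + Calls(k-1) + Calls(k-2); Calls(0)=Calls(1)=1. For k=4 this gives 9.

Answer: 9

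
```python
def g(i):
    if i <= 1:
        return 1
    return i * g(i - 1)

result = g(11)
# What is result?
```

g(11) = 11 * 10 * 9 * 8 * 7 * 6 * 5 * 4 * 3 * 2 * 1 = 39916800

Answer: 39916800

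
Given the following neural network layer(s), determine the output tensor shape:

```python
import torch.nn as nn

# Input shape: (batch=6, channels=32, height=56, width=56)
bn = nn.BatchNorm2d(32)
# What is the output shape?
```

Input: (6, 32, 56, 56) -> Output: (6, 32, 56, 56)

Answer: (6, 32, 56, 56)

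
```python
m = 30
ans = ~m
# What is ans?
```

Trace:
`m = 30` → m = 30
`ans = ~m` → ans = -31
So ans = -31

Answer: -31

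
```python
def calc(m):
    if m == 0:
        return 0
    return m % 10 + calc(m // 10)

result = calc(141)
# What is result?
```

Sum of digits of 141: 1 + 4 + 1 = 6

Answer: 6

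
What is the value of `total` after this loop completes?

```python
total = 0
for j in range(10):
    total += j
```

Sum of 0 to 9 = 45
`total` takes the values: 0 → 1 → 3 → 6 → 10 → 15 → 21 → 28 → 36 → 45

Answer: 45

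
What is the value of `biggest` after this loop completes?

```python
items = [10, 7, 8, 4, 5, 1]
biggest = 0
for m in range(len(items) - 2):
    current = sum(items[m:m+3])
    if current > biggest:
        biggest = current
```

Max sum of 3-element window in [10, 7, 8, 4, 5, 1]
`biggest` takes the values: 0 → 25

Answer: 25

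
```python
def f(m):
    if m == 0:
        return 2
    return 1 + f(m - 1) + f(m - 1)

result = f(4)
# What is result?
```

f(m) = 1 + 2·f(m-1), f(0)=2. Closed form: (2+1)·2^4 - 1 = 47.

Answer: 47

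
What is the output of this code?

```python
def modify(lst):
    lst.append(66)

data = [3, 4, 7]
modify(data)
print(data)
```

Key concept: function modifies passed list.
Step by step:
`data = [3, 4, 7]` → data = [3, 4, 7]
`modify(data)` → data = [3, 4, 7, 66]
`print(data)` → prints [3, 4, 7, 66]

Answer: [3, 4, 7, 66]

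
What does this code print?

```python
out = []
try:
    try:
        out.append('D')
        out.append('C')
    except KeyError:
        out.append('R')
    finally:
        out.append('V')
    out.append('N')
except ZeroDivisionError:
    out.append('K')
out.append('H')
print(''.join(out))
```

Execution trace: 'D' (inner try body) → 'C' (inner try body, no exception) → 'V' (inner finally) → 'N' (try body, no exception) → 'H' (after the try/except). Output: DCVNH

Answer: DCVNH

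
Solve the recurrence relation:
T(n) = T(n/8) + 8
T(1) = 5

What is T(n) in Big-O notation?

Each step divides n by 8 and adds 8. After log_8(n) steps we reach T(1)=5. So T(n) = 8·log_8(n) + 5 = O(log n).

Answer: O(log n)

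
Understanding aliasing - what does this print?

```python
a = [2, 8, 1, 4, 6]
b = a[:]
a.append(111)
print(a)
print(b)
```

Key concept: slice [:] creates copy.
Step by step:
`a = [2, 8, 1, 4, 6]` → a = [2, 8, 1, 4, 6]
`b = a[:]` → b = [2, 8, 1, 4, 6]
`a.append(111)` → a = [2, 8, 1, 4, 6, 111]
`print(a)` → prints [2, 8, 1, 4, 6, 111]
`print(b)` → prints [2, 8, 1, 4, 6]

Answer:
[2, 8, 1, 4, 6, 111]
[2, 8, 1, 4, 6]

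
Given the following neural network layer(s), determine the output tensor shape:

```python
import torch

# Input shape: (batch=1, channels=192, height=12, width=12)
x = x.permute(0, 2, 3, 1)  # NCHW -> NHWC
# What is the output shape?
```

Input: (1, 192, 12, 12) -> Output: (1, 12, 12, 192)

Answer: (1, 12, 12, 192)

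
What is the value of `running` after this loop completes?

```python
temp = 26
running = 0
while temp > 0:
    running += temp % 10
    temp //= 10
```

Sum digits of 26
`running` takes the values: 0 → 6 → 8

Answer: 8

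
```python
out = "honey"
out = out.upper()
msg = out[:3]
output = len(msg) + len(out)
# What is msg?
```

Trace:
`out = "honey"` → out = 'honey'
`out = out.upper()` → out = 'HONEY'
`msg = out[:3]` → msg = 'HON'
`output = len(msg) + len(out)` → output = 8
So msg = 'HON'

Answer: 'HON'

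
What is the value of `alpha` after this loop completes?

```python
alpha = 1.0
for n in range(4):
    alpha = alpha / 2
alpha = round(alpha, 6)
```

Halving LR 4 times: 1 / 2^4
`alpha` takes the values: 1.0 → 0.5 → 0.25 → 0.125 → 0.0625

Answer: 0.0625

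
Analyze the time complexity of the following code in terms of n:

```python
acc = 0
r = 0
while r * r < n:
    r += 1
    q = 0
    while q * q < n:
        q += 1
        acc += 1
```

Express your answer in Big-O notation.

Each loop level contributes: √n × √n. Multiplying the contributions gives O(n).

Answer: O(n)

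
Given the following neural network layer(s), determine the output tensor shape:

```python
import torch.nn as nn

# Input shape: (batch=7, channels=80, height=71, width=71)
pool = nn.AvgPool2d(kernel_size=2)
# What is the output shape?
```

Input: (7, 80, 71, 71) -> Output: (7, 80, 35, 35)

Answer: (7, 80, 35, 35)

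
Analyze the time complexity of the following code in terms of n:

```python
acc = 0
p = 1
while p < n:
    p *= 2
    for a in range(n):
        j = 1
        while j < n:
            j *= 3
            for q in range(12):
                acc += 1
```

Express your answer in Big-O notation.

Each loop level contributes: log n × n × log n × 1. Multiplying the contributions gives O(n log² n).

Answer: O(n log² n)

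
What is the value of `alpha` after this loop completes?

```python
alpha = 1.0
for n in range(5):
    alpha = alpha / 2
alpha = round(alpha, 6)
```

Halving LR 5 times: 1 / 2^5
`alpha` takes the values: 1.0 → 0.5 → 0.25 → 0.125 → 0.0625 → 0.03125

Answer: 0.03125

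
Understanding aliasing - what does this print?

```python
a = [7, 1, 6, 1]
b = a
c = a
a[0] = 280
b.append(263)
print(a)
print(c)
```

Key concept: multiple aliases.
Step by step:
`a = [7, 1, 6, 1]` → a = [7, 1, 6, 1]
`b = a` → b = [7, 1, 6, 1] (same object as a)
`c = a` → c = [7, 1, 6, 1] (same object as a, b)
`a[0] = 280` → a = [280, 1, 6, 1] (same object as b, c); b = [280, 1, 6, 1] (same object as a, c); c = [280, 1, 6, 1] (same object as a, b)
`b.append(263)` → a = [280, 1, 6, 1, 263] (same object as b, c); b = [280, 1, 6, 1, 263] (same object as a, c); c = [280, 1, 6, 1, 263] (same object as a, b)
`print(a)` → prints [280, 1, 6, 1, 263]
`print(c)` → prints [280, 1, 6, 1, 263]

Answer:
[280, 1, 6, 1, 263]
[280, 1, 6, 1, 263]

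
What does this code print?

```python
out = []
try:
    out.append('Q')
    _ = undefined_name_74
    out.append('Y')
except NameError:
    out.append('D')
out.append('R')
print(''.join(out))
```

Execution trace: 'Q' (try body) → 'D' (except NameError) → 'R' (after the try/except). Output: QDR

Answer: QDR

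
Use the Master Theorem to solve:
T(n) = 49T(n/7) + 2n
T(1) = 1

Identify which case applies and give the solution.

a=49, b=7, f(n)=2n. log_7(49) = 2. Since c=1 < 2, Case 1 applies: T(n) = Θ(n^log_b(a)) = O(n^2).

Answer: O(n^2) - Case 1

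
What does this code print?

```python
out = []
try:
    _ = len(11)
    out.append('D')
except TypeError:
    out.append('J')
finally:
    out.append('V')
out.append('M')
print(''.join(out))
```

Execution trace: 'J' (except TypeError) → 'V' (finally) → 'M' (after the try/except). Output: JVM

Answer: JVM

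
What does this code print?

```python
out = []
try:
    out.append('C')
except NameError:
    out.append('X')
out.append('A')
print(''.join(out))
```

Execution trace: 'C' (try body, no exception) → 'A' (after the try/except). Output: CA

Answer: CA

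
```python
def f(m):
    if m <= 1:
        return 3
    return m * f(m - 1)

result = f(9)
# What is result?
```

f(9) = 9 * 8 * 7 * 6 * 5 * 4 * 3 * 2 * 3 = 1088640

Answer: 1088640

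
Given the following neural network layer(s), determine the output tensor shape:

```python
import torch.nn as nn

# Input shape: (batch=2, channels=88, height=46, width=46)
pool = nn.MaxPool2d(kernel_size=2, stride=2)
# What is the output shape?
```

Input: (2, 88, 46, 46) -> Output: (2, 88, 23, 23)

Answer: (2, 88, 23, 23)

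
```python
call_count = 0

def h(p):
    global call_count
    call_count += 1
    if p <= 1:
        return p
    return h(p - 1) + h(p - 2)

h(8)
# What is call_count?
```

Calls(p) = 1 + Calls(p-1) + Calls(p-2); Calls(0)=Calls(1)=1. For p=8 this gives 67.

Answer: 67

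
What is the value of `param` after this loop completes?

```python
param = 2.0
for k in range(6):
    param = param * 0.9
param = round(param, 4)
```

Exponential decay: 2.0 * 0.9^6
`param` takes the values: 2.0 → 1.8 → 1.62 → 1.458 → 1.3122 → 1.18098 → 1.062882 → 1.0629

Answer: 1.0629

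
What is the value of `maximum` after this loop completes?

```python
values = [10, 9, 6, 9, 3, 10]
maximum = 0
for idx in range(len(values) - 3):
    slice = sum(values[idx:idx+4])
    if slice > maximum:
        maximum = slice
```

Max sum of 4-element window in [10, 9, 6, 9, 3, 10]
`maximum` takes the values: 0 → 34

Answer: 34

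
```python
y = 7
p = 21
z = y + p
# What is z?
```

Trace:
`y = 7` → y = 7
`p = 21` → p = 21
`z = y + p` → z = 28
So z = 28

Answer: 28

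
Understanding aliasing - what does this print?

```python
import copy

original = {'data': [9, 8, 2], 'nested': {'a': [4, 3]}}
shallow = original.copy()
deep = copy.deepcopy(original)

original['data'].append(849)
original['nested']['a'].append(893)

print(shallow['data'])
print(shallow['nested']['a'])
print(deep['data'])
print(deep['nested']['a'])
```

Key concept: comparing shallow vs deep copy.
Step by step:
`original = {'data': [9, 8, 2], 'nested': {'a': [4, 3]}}` → original = {'data': [9, 8, 2], 'nested': {'a': [4, 3]}}
`shallow = original.copy()` → shallow = {'data': [9, 8, 2], 'nested': {'a': [4, 3]}}
`deep = copy.deepcopy(original)` → deep = {'data': [9, 8, 2], 'nested': {'a': [4, 3]}}
`original['data'].append(849)` → original = {'data': [9, 8, 2, 849], 'nested': {'a': [4, 3]}}; shallow = {'data': [9, 8, 2, 849], 'nested': {'a': [4, 3]}}
`original['nested']['a'].append(893)` → original = {'data': [9, 8, 2, 849], 'nested': {'a': [4, 3, 893]}}; shallow = {'data': [9, 8, 2, 849], 'nested': {'a': [4, 3, 893]}}
`print(shallow['data'])` → prints [9, 8, 2, 849]
`print(shallow['nested']['a'])` → prints [4, 3, 893]
`print(deep['data'])` → prints [9, 8, 2]
`print(deep['nested']['a'])` → prints [4, 3]

Answer:
[9, 8, 2, 849]
[4, 3, 893]
[9, 8, 2]
[4, 3]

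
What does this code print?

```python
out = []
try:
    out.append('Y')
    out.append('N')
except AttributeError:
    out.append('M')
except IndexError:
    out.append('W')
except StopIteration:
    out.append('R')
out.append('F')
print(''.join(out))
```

Execution trace: 'Y' (try body) → 'N' (try body, no exception) → 'F' (after the try/except). Output: YNF

Answer: YNF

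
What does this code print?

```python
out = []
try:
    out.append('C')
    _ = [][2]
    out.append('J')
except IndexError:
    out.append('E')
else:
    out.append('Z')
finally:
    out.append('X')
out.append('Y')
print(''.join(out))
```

Execution trace: 'C' (try body) → 'E' (except IndexError) → 'X' (finally) → 'Y' (after the try/except). Output: CEXY

Answer: CEXY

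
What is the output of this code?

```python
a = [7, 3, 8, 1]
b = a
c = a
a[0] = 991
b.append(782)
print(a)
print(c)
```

Key concept: multiple aliases.
Step by step:
`a = [7, 3, 8, 1]` → a = [7, 3, 8, 1]
`b = a` → b = [7, 3, 8, 1] (same object as a)
`c = a` → c = [7, 3, 8, 1] (same object as a, b)
`a[0] = 991` → a = [991, 3, 8, 1] (same object as b, c); b = [991, 3, 8, 1] (same object as a, c); c = [991, 3, 8, 1] (same object as a, b)
`b.append(782)` → a = [991, 3, 8, 1, 782] (same object as b, c); b = [991, 3, 8, 1, 782] (same object as a, c); c = [991, 3, 8, 1, 782] (same object as a, b)
`print(a)` → prints [991, 3, 8, 1, 782]
`print(c)` → prints [991, 3, 8, 1, 782]

Answer:
[991, 3, 8, 1, 782]
[991, 3, 8, 1, 782]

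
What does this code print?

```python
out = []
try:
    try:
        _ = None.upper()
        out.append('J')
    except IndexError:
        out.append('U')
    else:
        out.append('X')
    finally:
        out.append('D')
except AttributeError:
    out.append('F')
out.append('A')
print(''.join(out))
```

Execution trace: 'D' (inner finally) → 'F' (outer except AttributeError) → 'A' (after the try/except). Output: DFA

Answer: DFA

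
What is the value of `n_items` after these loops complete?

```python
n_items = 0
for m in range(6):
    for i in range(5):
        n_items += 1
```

6 * 5 = 30
`n_items` takes the values: 0 → 1 → 2 → 3 → 4 → 5 → 6 → 7 → 8 → 9 → 10 → 11 → 12 → 13 → 14 → 15 → 16 → 17 → 18 → 19 → 20 → 21 → 22 → 23 → 24 → 25 → 26 → 27 → 28 → 29 → 30

Answer: 30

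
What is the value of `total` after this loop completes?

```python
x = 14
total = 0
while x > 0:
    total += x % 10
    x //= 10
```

Sum digits of 14
`total` takes the values: 0 → 4 → 5

Answer: 5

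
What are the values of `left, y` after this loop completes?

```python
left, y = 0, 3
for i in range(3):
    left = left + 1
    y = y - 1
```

left goes 0→3, y goes 3→0
`left, y` takes the values: (0, 3) → (1, 3) → (1, 2) → (2, 2) → (2, 1) → (3, 1) → (3, 0)

Answer: 3, 0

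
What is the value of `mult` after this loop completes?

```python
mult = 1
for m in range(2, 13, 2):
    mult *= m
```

Product of even numbers 2 to 12
`mult` takes the values: 1 → 2 → 8 → 48 → 384 → 3840 → 46080

Answer: 46080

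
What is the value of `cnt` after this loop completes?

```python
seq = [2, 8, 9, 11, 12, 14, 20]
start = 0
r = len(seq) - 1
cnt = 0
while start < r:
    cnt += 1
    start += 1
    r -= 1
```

Iterations until pointers meet (list length 7)
`cnt` takes the values: 0 → 1 → 2 → 3

Answer: 3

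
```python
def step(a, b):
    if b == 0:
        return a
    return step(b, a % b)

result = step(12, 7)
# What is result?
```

step(12, 7) -> step(7, 5) -> step(5, 2) -> step(2, 1) -> step(1, 0) -> 1

Answer: 1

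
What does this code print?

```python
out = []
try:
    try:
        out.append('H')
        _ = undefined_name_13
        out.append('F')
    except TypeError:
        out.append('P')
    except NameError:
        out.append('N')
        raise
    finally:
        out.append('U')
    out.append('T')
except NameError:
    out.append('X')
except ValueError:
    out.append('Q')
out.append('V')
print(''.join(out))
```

Execution trace: 'H' (inner try body) → 'N' (inner except NameError) → 'U' (inner finally) → 'X' (except NameError) → 'V' (after the try/except). Output: HNUXV

Answer: HNUXV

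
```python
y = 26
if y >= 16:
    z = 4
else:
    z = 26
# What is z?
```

Trace:
`y = 26` → y = 26
`if y >= 16: ...` → y >= 16 is True → z = 4
So z = 4

Answer: 4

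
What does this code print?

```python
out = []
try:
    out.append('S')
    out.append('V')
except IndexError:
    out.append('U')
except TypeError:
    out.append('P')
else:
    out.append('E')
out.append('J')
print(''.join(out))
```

Execution trace: 'S' (try body) → 'V' (try body, no exception) → 'E' (else) → 'J' (after the try/except). Output: SVEJ

Answer: SVEJ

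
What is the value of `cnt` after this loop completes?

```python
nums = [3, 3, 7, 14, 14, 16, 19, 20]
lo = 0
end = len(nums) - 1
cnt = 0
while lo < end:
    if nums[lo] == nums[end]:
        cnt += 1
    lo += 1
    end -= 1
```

Count matching pairs from ends
`cnt` takes the values: 0 → 1

Answer: 1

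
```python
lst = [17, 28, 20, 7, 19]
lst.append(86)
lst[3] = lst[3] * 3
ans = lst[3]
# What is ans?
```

Trace:
`lst = [17, 28, 20, 7, 19]` → lst = [17, 28, 20, 7, 19]
`lst.append(86)` → lst = [17, 28, 20, 7, 19, 86]
`lst[3] = lst[3] * 3` → lst = [17, 28, 20, 21, 19, 86]
`ans = lst[3]` → ans = 21
So ans = 21

Answer: 21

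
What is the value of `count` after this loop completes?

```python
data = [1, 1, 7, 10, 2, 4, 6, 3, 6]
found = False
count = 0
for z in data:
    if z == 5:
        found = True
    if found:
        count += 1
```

Count elements after first 5 in [1, 1, 7, 10, 2, 4, 6, 3, 6]
`count` takes the values: 0

Answer: 0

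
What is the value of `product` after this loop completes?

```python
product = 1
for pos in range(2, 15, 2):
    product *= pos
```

Product of even numbers 2 to 14
`product` takes the values: 1 → 2 → 8 → 48 → 384 → 3840 → 46080 → 645120

Answer: 645120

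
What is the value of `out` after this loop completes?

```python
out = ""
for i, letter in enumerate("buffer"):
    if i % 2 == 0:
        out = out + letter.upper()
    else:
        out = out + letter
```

Uppercase even positions in 'buffer'
`out` takes the values: "" → "B" → "Bu" → "BuF" → "BuFf" → "BuFfE" → "BuFfEr"

Answer: "BuFfEr"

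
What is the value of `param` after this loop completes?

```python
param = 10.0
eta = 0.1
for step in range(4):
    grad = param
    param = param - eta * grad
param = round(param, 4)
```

Gradient descent: w = 10.0 * (1 - 0.1)^4
`param` takes the values: 10.0 → 9.0 → 8.1 → 7.29 → 6.561

Answer: 6.561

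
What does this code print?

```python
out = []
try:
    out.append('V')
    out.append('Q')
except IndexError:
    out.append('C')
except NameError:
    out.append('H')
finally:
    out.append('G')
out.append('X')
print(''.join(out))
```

Execution trace: 'V' (try body) → 'Q' (try body, no exception) → 'G' (finally) → 'X' (after the try/except). Output: VQGX

Answer: VQGX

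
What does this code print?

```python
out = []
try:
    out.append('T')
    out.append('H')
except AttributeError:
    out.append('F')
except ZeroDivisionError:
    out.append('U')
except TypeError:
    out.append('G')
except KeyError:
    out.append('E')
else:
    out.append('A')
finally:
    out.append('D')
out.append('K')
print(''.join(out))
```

Execution trace: 'T' (try body) → 'H' (try body, no exception) → 'A' (else) → 'D' (finally) → 'K' (after the try/except). Output: THADK

Answer: THADK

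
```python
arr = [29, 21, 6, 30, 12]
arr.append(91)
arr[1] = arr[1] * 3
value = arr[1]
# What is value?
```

Trace:
`arr = [29, 21, 6, 30, 12]` → arr = [29, 21, 6, 30, 12]
`arr.append(91)` → arr = [29, 21, 6, 30, 12, 91]
`arr[1] = arr[1] * 3` → arr = [29, 63, 6, 30, 12, 91]
`value = arr[1]` → value = 63
So value = 63

Answer: 63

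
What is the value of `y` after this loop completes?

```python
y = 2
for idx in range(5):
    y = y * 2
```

Multiply by 2, 5 times: 2 * 2^5 = 64
`y` takes the values: 2 → 4 → 8 → 16 → 32 → 64

Answer: 64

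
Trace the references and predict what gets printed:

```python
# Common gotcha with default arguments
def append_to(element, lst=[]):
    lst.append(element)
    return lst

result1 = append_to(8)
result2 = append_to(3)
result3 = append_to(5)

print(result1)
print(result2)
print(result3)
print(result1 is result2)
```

Key concept: mutable default argument gotcha.
Step by step:
`result1 = append_to(8)` → result1 = [8]
`result2 = append_to(3)` → result1 = [8, 3] (same object as result2); result2 = [8, 3] (same object as result1)
`result3 = append_to(5)` → result1 = [8, 3, 5] (same object as result2, result3); result2 = [8, 3, 5] (same object as result1, result3); result3 = [8, 3, 5] (same object as result1, result2)
`print(result1)` → prints [8, 3, 5]
`print(result2)` → prints [8, 3, 5]
`print(result3)` → prints [8, 3, 5]
`print(result1 is result2)` → prints True

Answer:
[8, 3, 5]
[8, 3, 5]
[8, 3, 5]
True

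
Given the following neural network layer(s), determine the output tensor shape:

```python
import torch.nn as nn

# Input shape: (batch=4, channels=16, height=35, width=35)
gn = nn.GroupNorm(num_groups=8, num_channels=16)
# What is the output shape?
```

Input: (4, 16, 35, 35) -> Output: (4, 16, 35, 35)

Answer: (4, 16, 35, 35)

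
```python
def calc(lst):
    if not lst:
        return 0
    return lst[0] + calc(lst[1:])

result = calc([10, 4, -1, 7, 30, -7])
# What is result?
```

10 + 4 + (-1) + 7 + 30 + (-7) + 0 = 43

Answer: 43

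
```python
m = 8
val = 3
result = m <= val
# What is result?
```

Trace:
`m = 8` → m = 8
`val = 3` → val = 3
`result = m <= val` → result = False
So result = False

Answer: False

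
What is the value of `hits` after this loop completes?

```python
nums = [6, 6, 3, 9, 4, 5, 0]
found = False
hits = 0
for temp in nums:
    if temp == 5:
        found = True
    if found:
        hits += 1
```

Count elements after first 5 in [6, 6, 3, 9, 4, 5, 0]
`hits` takes the values: 0 → 1 → 2

Answer: 2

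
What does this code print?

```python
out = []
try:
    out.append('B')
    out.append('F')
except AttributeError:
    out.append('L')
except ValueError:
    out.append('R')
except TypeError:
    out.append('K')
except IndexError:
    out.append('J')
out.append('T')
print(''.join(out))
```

Execution trace: 'B' (try body) → 'F' (try body, no exception) → 'T' (after the try/except). Output: BFT

Answer: BFT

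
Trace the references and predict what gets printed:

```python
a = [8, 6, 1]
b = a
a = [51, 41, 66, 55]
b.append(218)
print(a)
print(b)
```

Key concept: rebinding vs mutation: a is rebound to a new list, b still points at the original.
Step by step:
`a = [8, 6, 1]` → a = [8, 6, 1]
`b = a` → b = [8, 6, 1] (same object as a)
`a = [51, 41, 66, 55]` → a = [51, 41, 66, 55]
`b.append(218)` → b = [8, 6, 1, 218]
`print(a)` → prints [51, 41, 66, 55]
`print(b)` → prints [8, 6, 1, 218]

Answer:
[51, 41, 66, 55]
[8, 6, 1, 218]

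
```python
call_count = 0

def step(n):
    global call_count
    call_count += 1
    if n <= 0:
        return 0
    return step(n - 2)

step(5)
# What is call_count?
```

Linear recursion stepping by 2: 4 calls from n=5 down to ≤0.

Answer: 4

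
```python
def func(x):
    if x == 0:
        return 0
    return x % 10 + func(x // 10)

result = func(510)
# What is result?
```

Sum of digits of 510: 0 + 1 + 5 = 6

Answer: 6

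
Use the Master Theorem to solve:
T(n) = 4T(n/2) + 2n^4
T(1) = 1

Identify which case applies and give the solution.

a=4, b=2, f(n)=2n^4. log_2(4) = 2. Since c=4 > 2 and the regularity condition holds (4(n/2)^4 = (4/2^4)n^4 with 4/2^4 < 1), Case 3 applies: T(n) = Θ(f(n)) = O(n^4).

Answer: O(n^4) - Case 3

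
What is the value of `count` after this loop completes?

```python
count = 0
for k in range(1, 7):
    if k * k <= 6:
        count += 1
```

Count numbers where k² ≤ 6
`count` takes the values: 0 → 1 → 2

Answer: 2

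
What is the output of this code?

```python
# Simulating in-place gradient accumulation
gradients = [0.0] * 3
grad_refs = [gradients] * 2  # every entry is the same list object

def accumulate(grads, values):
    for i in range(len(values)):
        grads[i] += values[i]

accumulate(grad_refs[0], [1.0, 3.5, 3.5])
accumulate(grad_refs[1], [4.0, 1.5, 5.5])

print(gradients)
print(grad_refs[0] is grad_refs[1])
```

Key concept: gradient accumulation aliasing.
Step by step:
`gradients = [0.0] * 3` → gradients = [0.0, 0.0, 0.0]
`grad_refs = [gradients] * 2` → grad_refs = [[0.0, 0.0, 0.0], [0.0, 0.0, 0.0]]
`accumulate(grad_refs[0], [1.0, 3.5, 3.5])` → gradients = [1.0, 3.5, 3.5]; grad_refs = [[1.0, 3.5, 3.5], [1.0, 3.5, 3.5]]
`accumulate(grad_refs[1], [4.0, 1.5, 5.5])` → gradients = [5.0, 5.0, 9.0]; grad_refs = [[5.0, 5.0, 9.0], [5.0, 5.0, 9.0]]
`print(gradients)` → prints [5.0, 5.0, 9.0]
`print(grad_refs[0] is grad_refs[1])` → prints True

Answer:
[5.0, 5.0, 9.0]
True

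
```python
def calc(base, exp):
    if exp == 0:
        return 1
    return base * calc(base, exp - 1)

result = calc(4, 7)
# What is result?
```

calc(4, 7) = 4 * 4 * 4 * 4 * 4 * 4 * 4 = 16384

Answer: 16384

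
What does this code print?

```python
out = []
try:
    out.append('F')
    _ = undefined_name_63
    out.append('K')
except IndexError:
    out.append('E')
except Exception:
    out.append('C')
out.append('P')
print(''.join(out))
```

Execution trace: 'F' (try body) → 'C' (except Exception) → 'P' (after the try/except). Output: FCP

Answer: FCP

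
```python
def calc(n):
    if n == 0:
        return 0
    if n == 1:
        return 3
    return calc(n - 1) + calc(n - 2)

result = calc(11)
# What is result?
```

Build up from base cases: calc(0)=0, calc(1)=3, calc(2)=3, calc(3)=6, calc(4)=9, calc(5)=15, calc(6)=24, ..., calc(11)=267

Answer: 267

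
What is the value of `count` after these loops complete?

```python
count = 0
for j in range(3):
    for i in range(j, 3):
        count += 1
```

Upper triangle: 3 + 2 + ... + 1
`count` takes the values: 0 → 1 → 2 → 3 → 4 → 5 → 6

Answer: 6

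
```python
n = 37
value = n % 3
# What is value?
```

Trace:
`n = 37` → n = 37
`value = n % 3` → value = 1
So value = 1

Answer: 1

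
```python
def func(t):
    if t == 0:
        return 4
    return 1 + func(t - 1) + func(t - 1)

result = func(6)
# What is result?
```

func(t) = 1 + 2·func(t-1), func(0)=4. Closed form: (4+1)·2^6 - 1 = 319.

Answer: 319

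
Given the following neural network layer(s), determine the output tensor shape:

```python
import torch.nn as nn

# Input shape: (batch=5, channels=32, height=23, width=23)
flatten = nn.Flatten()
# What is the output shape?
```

Input: (5, 32, 23, 23) -> Output: (5, 16928)

Answer: (5, 16928)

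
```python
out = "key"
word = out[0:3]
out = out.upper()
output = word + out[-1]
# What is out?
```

Trace:
`out = "key"` → out = 'key'
`word = out[0:3]` → word = 'key'
`out = out.upper()` → out = 'KEY'
`output = word + out[-1]` → output = 'keyY'
So out = 'KEY'

Answer: 'KEY'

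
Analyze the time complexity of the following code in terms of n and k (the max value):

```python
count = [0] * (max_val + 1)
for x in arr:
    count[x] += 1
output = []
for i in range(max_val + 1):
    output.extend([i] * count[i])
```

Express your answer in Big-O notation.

This is Counting sort (k = max value). Time complexity: O(n + k).

Answer: O(n + k)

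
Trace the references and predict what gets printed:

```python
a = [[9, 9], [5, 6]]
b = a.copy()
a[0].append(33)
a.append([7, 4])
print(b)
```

Key concept: shallow copy with nested lists.
Step by step:
`a = [[9, 9], [5, 6]]` → a = [[9, 9], [5, 6]]
`b = a.copy()` → b = [[9, 9], [5, 6]]
`a[0].append(33)` → a = [[9, 9, 33], [5, 6]]; b = [[9, 9, 33], [5, 6]]
`a.append([7, 4])` → a = [[9, 9, 33], [5, 6], [7, 4]]
`print(b)` → prints [[9, 9, 33], [5, 6]]

Answer: [[9, 9, 33], [5, 6]]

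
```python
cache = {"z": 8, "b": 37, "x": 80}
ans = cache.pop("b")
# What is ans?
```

Trace:
`cache = {"z": 8, "b": 37, "x": 80}` → cache = {'z': 8, 'b': 37, 'x': 80}
`ans = cache.pop("b")` → cache = {'z': 8, 'x': 80}; ans = 37
So ans = 37

Answer: 37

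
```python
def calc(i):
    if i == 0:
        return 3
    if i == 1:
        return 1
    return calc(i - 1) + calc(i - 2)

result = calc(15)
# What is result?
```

Build up from base cases: calc(0)=3, calc(1)=1, calc(2)=4, calc(3)=5, calc(4)=9, calc(5)=14, calc(6)=23, ..., calc(15)=1741

Answer: 1741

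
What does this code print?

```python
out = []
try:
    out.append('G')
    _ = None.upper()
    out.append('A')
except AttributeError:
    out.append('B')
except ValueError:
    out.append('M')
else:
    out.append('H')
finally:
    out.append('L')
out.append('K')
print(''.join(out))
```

Execution trace: 'G' (try body) → 'B' (except AttributeError) → 'L' (finally) → 'K' (after the try/except). Output: GBLK

Answer: GBLK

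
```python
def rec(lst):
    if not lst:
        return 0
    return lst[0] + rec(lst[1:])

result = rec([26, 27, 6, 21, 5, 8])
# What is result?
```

26 + 27 + 6 + 21 + 5 + 8 + 0 = 93

Answer: 93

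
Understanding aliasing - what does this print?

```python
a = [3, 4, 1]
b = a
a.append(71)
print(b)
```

Key concept: basic list aliasing.
Step by step:
`a = [3, 4, 1]` → a = [3, 4, 1]
`b = a` → b = [3, 4, 1] (same object as a)
`a.append(71)` → a = [3, 4, 1, 71] (same object as b); b = [3, 4, 1, 71] (same object as a)
`print(b)` → prints [3, 4, 1, 71]

Answer: [3, 4, 1, 71]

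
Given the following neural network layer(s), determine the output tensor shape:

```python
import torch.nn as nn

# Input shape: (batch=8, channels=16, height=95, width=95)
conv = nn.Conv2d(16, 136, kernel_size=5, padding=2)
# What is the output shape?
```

Input: (8, 16, 95, 95) -> Output: (8, 136, 95, 95)

Answer: (8, 136, 95, 95)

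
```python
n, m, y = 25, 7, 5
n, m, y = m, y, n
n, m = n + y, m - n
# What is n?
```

Trace:
`n, m, y = 25, 7, 5` → n = 25; m = 7; y = 5
`n, m, y = m, y, n` → n = 7; m = 5; y = 25
`n, m = n + y, m - n` → n = 32; m = -2
So n = 32

Answer: 32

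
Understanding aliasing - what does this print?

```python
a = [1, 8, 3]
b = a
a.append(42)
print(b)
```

Key concept: basic list aliasing.
Step by step:
`a = [1, 8, 3]` → a = [1, 8, 3]
`b = a` → b = [1, 8, 3] (same object as a)
`a.append(42)` → a = [1, 8, 3, 42] (same object as b); b = [1, 8, 3, 42] (same object as a)
`print(b)` → prints [1, 8, 3, 42]

Answer: [1, 8, 3, 42]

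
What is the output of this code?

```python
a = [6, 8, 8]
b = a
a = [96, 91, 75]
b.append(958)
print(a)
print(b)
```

Key concept: rebinding vs mutation: a is rebound to a new list, b still points at the original.
Step by step:
`a = [6, 8, 8]` → a = [6, 8, 8]
`b = a` → b = [6, 8, 8] (same object as a)
`a = [96, 91, 75]` → a = [96, 91, 75]
`b.append(958)` → b = [6, 8, 8, 958]
`print(a)` → prints [96, 91, 75]
`print(b)` → prints [6, 8, 8, 958]

Answer:
[96, 91, 75]
[6, 8, 8, 958]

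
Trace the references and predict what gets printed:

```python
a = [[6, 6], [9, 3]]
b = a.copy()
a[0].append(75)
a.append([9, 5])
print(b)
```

Key concept: shallow copy with nested lists.
Step by step:
`a = [[6, 6], [9, 3]]` → a = [[6, 6], [9, 3]]
`b = a.copy()` → b = [[6, 6], [9, 3]]
`a[0].append(75)` → a = [[6, 6, 75], [9, 3]]; b = [[6, 6, 75], [9, 3]]
`a.append([9, 5])` → a = [[6, 6, 75], [9, 3], [9, 5]]
`print(b)` → prints [[6, 6, 75], [9, 3]]

Answer: [[6, 6, 75], [9, 3]]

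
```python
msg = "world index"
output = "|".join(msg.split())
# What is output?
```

Trace:
`msg = "world index"` → msg = 'world index'
`output = "|".join(msg.split())` → output = 'world|index'
So output = 'world|index'

Answer: 'world|index'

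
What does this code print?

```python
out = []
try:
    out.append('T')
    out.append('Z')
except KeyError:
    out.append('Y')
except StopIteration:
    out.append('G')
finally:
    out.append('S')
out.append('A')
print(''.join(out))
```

Execution trace: 'T' (try body) → 'Z' (try body, no exception) → 'S' (finally) → 'A' (after the try/except). Output: TZSA

Answer: TZSA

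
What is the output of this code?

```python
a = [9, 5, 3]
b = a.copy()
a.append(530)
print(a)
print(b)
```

Key concept: list.copy() creates independent copy.
Step by step:
`a = [9, 5, 3]` → a = [9, 5, 3]
`b = a.copy()` → b = [9, 5, 3]
`a.append(530)` → a = [9, 5, 3, 530]
`print(a)` → prints [9, 5, 3, 530]
`print(b)` → prints [9, 5, 3]

Answer:
[9, 5, 3, 530]
[9, 5, 3]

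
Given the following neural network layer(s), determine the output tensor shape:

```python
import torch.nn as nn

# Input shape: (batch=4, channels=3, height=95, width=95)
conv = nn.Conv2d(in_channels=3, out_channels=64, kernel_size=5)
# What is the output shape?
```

Input: (4, 3, 95, 95) -> Output: (4, 64, 91, 91)

Answer: (4, 64, 91, 91)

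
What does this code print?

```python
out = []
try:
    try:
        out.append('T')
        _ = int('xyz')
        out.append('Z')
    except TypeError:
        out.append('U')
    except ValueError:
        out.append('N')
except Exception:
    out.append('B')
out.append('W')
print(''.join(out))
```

Execution trace: 'T' (inner try body) → 'N' (inner except ValueError) → 'W' (after the try/except). Output: TNW

Answer: TNW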